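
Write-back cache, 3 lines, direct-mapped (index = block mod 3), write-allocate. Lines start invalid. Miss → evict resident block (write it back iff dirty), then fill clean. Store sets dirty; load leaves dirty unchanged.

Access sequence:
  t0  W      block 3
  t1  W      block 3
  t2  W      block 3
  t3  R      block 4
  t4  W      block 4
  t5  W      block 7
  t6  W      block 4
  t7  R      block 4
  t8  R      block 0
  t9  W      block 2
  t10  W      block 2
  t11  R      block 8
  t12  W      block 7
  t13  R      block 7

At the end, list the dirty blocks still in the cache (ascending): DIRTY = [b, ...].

0: W B3 -> L0 miss  d=D]
1: W B3 -> L0 hit  d=D]
2: W B3 -> L0 hit  d=D]
3: R B4 -> L1 miss  d=-]
4: W B4 -> L1 hit  d=D]
5: W B7 -> L1 miss wb->B4  d=D]
6: W B4 -> L1 miss wb->B7  d=D]
7: R B4 -> L1 hit  d=D]
8: R B0 -> L0 miss wb->B3  d=-]
9: W B2 -> L2 miss  d=D]
10: W B2 -> L2 hit  d=D]
11: R B8 -> L2 miss wb->B2  d=-]
12: W B7 -> L1 miss wb->B4  d=D]
13: R B7 -> L1 hit  d=D]

DIRTY = [7]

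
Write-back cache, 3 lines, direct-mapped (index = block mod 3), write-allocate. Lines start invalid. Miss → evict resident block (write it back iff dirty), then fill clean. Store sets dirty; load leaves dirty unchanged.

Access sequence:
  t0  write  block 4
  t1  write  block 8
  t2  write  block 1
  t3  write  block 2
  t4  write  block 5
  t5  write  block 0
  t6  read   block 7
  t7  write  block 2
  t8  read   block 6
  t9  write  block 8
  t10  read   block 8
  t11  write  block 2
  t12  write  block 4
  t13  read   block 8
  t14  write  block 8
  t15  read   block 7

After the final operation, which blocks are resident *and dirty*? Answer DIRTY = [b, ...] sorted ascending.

0: W B4 -> L1 miss  d=D]
1: W B8 -> L2 miss  d=D]
2: W B1 -> L1 miss wb->B4  d=D]
3: W B2 -> L2 miss wb->B8  d=D]
4: W B5 -> L2 miss wb->B2  d=D]
5: W B0 -> L0 miss  d=D]
6: R B7 -> L1 miss wb->B1  d=-]
7: W B2 -> L2 miss wb->B5  d=D]
8: R B6 -> L0 miss wb->B0  d=-]
9: W B8 -> L2 miss wb->B2  d=D]
10: R B8 -> L2 hit  d=D]
11: W B2 -> L2 miss wb->B8  d=D]
12: W B4 -> L1 miss  d=D]
13: R B8 -> L2 miss wb->B2  d=-]
14: W B8 -> L2 hit  d=D]
15: R B7 -> L1 miss wb->B4  d=-]

DIRTY = [8]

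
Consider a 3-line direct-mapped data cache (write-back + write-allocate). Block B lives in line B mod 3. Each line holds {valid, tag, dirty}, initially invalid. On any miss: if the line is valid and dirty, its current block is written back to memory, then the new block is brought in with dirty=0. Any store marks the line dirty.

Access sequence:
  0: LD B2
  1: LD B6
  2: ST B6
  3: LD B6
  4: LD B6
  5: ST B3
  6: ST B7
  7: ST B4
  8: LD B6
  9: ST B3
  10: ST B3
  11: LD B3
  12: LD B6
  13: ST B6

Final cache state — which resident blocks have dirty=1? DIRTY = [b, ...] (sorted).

0: R B2 -> L2 miss  d=-]
1: R B6 -> L0 miss  d=-]
2: W B6 -> L0 hit  d=D]
3: R B6 -> L0 hit  d=D]
4: R B6 -> L0 hit  d=D]
5: W B3 -> L0 miss wb->B6  d=D]
6: W B7 -> L1 miss  d=D]
7: W B4 -> L1 miss wb->B7  d=D]
8: R B6 -> L0 miss wb->B3  d=-]
9: W B3 -> L0 miss  d=D]
10: W B3 -> L0 hit  d=D]
11: R B3 -> L0 hit  d=D]
12: R B6 -> L0 miss wb->B3  d=-]
13: W B6 -> L0 hit  d=D]

DIRTY = [4, 6]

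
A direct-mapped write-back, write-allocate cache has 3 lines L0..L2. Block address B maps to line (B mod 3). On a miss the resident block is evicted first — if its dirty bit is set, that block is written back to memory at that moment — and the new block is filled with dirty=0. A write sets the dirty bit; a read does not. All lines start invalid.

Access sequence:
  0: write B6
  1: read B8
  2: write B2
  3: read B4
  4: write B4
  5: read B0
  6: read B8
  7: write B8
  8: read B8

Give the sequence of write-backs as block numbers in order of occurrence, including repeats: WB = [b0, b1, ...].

0: W B6 → L0 miss [D]
1: R B8 → L2 miss [-]
2: W B2 → L2 miss [D]
3: R B4 → L1 miss [-]
4: W B4 → L1 hit [D]
5: R B0 → L0 miss wb→B6 [-]
6: R B8 → L2 miss wb→B2 [-]
7: W B8 → L2 hit [D]
8: R B8 → L2 hit [D]

WB = [6, 2]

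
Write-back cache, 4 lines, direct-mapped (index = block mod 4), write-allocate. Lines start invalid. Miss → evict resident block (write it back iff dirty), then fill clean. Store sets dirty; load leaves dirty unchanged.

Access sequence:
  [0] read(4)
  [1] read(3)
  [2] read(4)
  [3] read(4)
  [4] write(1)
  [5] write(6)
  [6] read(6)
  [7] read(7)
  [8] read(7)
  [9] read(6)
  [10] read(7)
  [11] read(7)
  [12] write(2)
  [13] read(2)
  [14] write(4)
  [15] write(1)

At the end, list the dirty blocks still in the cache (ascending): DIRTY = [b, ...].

0: R B4 -> L0 miss  d=-]
1: R B3 -> L3 miss  d=-]
2: R B4 -> L0 hit  d=-]
3: R B4 -> L0 hit  d=-]
4: W B1 -> L1 miss  d=D]
5: W B6 -> L2 miss  d=D]
6: R B6 -> L2 hit  d=D]
7: R B7 -> L3 miss  d=-]
8: R B7 -> L3 hit  d=-]
9: R B6 -> L2 hit  d=D]
10: R B7 -> L3 hit  d=-]
11: R B7 -> L3 hit  d=-]
12: W B2 -> L2 miss wb->B6  d=D]
13: R B2 -> L2 hit  d=D]
14: W B4 -> L0 hit  d=D]
15: W B1 -> L1 hit  d=D]

DIRTY = [1, 2, 4]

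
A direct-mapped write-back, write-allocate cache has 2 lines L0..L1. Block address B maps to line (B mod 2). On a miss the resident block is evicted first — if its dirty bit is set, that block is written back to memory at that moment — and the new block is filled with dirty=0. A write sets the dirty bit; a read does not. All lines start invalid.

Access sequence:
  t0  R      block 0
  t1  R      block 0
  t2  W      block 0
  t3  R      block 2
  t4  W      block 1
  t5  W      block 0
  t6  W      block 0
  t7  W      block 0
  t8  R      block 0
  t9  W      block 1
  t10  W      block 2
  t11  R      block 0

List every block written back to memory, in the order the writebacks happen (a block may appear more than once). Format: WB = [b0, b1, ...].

WB = [0, 0, 2]

0: R B0 → L0 miss [-]
1: R B0 → L0 hit [-]
2: W B0 → L0 hit [D]
3: R B2 → L0 miss wb→B0 [-]
4: W B1 → L1 miss [D]
5: W B0 → L0 miss [D]
6: W B0 → L0 hit [D]
7: W B0 → L0 hit [D]
8: R B0 → L0 hit [D]
9: W B1 → L1 hit [D]
10: W B2 → L0 miss wb→B0 [D]
11: R B0 → L0 miss wb→B2 [-]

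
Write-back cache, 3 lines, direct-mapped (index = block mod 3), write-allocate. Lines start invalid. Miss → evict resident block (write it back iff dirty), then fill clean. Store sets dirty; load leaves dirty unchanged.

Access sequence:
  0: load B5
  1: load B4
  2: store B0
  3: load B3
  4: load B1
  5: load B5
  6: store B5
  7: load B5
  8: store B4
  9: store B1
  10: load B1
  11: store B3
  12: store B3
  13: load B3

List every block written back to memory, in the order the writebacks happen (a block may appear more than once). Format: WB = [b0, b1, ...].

0: R B5 -> L2 miss  d=-]
1: R B4 -> L1 miss  d=-]
2: W B0 -> L0 miss  d=D]
3: R B3 -> L0 miss wb->B0  d=-]
4: R B1 -> L1 miss  d=-]
5: R B5 -> L2 hit  d=-]
6: W B5 -> L2 hit  d=D]
7: R B5 -> L2 hit  d=D]
8: W B4 -> L1 miss  d=D]
9: W B1 -> L1 miss wb->B4  d=D]
10: R B1 -> L1 hit  d=D]
11: W B3 -> L0 hit  d=D]
12: W B3 -> L0 hit  d=D]
13: R B3 -> L0 hit  d=D]

WB = [0, 4]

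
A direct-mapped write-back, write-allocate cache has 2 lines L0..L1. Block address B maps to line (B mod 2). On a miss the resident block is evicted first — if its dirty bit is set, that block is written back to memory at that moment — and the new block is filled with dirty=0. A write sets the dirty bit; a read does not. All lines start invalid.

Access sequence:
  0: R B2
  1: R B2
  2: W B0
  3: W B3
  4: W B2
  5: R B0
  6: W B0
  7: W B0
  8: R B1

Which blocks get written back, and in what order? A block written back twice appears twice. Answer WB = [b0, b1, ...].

  0 | R B2 → L0 miss [-]
  1 | R B2 → L0 hit [-]
  2 | W B0 → L0 miss [D]
  3 | W B3 → L1 miss [D]
  4 | W B2 → L0 miss wb→B0 [D]
  5 | R B0 → L0 miss wb→B2 [-]
  6 | W B0 → L0 hit [D]
  7 | W B0 → L0 hit [D]
  8 | R B1 → L1 miss wb→B3 [-]

WB = [0, 2, 3]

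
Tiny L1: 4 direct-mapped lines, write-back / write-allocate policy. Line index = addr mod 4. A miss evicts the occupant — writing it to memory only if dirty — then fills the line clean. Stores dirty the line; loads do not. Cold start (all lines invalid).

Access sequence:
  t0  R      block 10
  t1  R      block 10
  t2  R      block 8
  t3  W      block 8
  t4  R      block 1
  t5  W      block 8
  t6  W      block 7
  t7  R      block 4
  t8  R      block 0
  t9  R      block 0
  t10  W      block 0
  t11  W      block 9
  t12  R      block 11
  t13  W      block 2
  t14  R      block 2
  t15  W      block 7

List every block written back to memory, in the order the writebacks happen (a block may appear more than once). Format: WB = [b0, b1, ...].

WB = [8, 7]

0: R B10 → L2 miss [-]
1: R B10 → L2 hit [-]
2: R B8 → L0 miss [-]
3: W B8 → L0 hit [D]
4: R B1 → L1 miss [-]
5: W B8 → L0 hit [D]
6: W B7 → L3 miss [D]
7: R B4 → L0 miss wb→B8 [-]
8: R B0 → L0 miss [-]
9: R B0 → L0 hit [-]
10: W B0 → L0 hit [D]
11: W B9 → L1 miss [D]
12: R B11 → L3 miss wb→B7 [-]
13: W B2 → L2 miss [D]
14: R B2 → L2 hit [D]
15: W B7 → L3 miss [D]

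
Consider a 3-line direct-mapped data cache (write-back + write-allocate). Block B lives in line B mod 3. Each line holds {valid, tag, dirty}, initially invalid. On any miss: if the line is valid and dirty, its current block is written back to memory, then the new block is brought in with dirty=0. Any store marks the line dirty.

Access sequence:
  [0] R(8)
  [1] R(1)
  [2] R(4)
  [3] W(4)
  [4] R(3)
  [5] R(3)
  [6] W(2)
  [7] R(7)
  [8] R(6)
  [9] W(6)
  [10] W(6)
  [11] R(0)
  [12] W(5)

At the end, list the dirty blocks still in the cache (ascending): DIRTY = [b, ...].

DIRTY = [5]

  0 | R B8 → L2 miss [-]
  1 | R B1 → L1 miss [-]
  2 | R B4 → L1 miss [-]
  3 | W B4 → L1 hit [D]
  4 | R B3 → L0 miss [-]
  5 | R B3 → L0 hit [-]
  6 | W B2 → L2 miss [D]
  7 | R B7 → L1 miss wb→B4 [-]
  8 | R B6 → L0 miss [-]
  9 | W B6 → L0 hit [D]
  10 | W B6 → L0 hit [D]
  11 | R B0 → L0 miss wb→B6 [-]
  12 | W B5 → L2 miss wb→B2 [D]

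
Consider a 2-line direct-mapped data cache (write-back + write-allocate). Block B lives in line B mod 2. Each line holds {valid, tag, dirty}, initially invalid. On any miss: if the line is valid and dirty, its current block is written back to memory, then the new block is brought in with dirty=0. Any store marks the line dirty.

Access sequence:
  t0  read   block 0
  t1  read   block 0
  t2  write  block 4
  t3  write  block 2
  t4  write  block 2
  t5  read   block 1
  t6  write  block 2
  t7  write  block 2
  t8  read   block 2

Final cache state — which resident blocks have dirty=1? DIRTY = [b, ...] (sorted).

DIRTY = [2]

0: R B0 → L0 miss [-]
1: R B0 → L0 hit [-]
2: W B4 → L0 miss [D]
3: W B2 → L0 miss wb→B4 [D]
4: W B2 → L0 hit [D]
5: R B1 → L1 miss [-]
6: W B2 → L0 hit [D]
7: W B2 → L0 hit [D]
8: R B2 → L0 hit [D]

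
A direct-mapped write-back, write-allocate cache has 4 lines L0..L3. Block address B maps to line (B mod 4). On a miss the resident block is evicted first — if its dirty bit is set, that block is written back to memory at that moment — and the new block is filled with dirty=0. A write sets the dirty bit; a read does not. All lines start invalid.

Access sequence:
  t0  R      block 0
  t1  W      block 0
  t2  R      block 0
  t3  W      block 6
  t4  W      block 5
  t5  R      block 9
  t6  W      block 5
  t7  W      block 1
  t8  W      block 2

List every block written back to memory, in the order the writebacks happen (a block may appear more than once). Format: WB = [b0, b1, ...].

WB = [5, 5, 6]

  0 | R B0 → L0 miss [-]
  1 | W B0 → L0 hit [D]
  2 | R B0 → L0 hit [D]
  3 | W B6 → L2 miss [D]
  4 | W B5 → L1 miss [D]
  5 | R B9 → L1 miss wb→B5 [-]
  6 | W B5 → L1 miss [D]
  7 | W B1 → L1 miss wb→B5 [D]
  8 | W B2 → L2 miss wb→B6 [D]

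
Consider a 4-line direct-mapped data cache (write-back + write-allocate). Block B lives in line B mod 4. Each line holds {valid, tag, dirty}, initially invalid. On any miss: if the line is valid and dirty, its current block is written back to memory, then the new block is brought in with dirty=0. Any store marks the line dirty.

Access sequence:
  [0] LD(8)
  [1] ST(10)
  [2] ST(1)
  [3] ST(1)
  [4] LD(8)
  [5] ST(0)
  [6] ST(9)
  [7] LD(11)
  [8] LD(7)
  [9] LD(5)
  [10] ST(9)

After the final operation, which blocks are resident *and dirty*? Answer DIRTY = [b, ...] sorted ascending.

  0 | R B8 → L0 miss [-]
  1 | W B10 → L2 miss [D]
  2 | W B1 → L1 miss [D]
  3 | W B1 → L1 hit [D]
  4 | R B8 → L0 hit [-]
  5 | W B0 → L0 miss [D]
  6 | W B9 → L1 miss wb→B1 [D]
  7 | R B11 → L3 miss [-]
  8 | R B7 → L3 miss [-]
  9 | R B5 → L1 miss wb→B9 [-]
  10 | W B9 → L1 miss [D]

DIRTY = [0, 9, 10]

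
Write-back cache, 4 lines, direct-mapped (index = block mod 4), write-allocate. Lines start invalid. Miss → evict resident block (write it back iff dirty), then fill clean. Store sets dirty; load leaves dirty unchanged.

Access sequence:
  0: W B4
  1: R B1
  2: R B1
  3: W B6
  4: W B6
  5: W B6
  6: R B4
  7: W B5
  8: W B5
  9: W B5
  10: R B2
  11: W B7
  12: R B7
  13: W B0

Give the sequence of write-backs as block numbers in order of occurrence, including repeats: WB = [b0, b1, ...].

  0 | W B4 → L0 miss [D]
  1 | R B1 → L1 miss [-]
  2 | R B1 → L1 hit [-]
  3 | W B6 → L2 miss [D]
  4 | W B6 → L2 hit [D]
  5 | W B6 → L2 hit [D]
  6 | R B4 → L0 hit [D]
  7 | W B5 → L1 miss [D]
  8 | W B5 → L1 hit [D]
  9 | W B5 → L1 hit [D]
  10 | R B2 → L2 miss wb→B6 [-]
  11 | W B7 → L3 miss [D]
  12 | R B7 → L3 hit [D]
  13 | W B0 → L0 miss wb→B4 [D]

WB = [6, 4]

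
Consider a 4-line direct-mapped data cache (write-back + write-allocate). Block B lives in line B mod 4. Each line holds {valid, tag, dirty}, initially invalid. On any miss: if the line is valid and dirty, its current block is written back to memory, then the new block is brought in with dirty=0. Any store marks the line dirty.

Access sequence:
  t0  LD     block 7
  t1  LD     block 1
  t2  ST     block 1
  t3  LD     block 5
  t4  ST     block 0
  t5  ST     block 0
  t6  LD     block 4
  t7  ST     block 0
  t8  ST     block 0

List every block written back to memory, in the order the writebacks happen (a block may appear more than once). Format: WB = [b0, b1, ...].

WB = [1, 0]

0: R B7 -> L3 miss  d=-]
1: R B1 -> L1 miss  d=-]
2: W B1 -> L1 hit  d=D]
3: R B5 -> L1 miss wb->B1  d=-]
4: W B0 -> L0 miss  d=D]
5: W B0 -> L0 hit  d=D]
6: R B4 -> L0 miss wb->B0  d=-]
7: W B0 -> L0 miss  d=D]
8: W B0 -> L0 hit  d=D]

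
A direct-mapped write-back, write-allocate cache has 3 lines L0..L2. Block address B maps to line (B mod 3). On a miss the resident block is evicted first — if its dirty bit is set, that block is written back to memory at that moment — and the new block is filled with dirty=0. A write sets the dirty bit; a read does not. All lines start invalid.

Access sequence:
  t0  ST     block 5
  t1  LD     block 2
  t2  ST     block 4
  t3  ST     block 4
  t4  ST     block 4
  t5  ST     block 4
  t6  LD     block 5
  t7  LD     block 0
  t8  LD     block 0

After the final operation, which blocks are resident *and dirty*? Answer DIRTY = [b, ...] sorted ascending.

DIRTY = [4]

0: W B5 -> L2 miss  d=D]
1: R B2 -> L2 miss wb->B5  d=-]
2: W B4 -> L1 miss  d=D]
3: W B4 -> L1 hit  d=D]
4: W B4 -> L1 hit  d=D]
5: W B4 -> L1 hit  d=D]
6: R B5 -> L2 miss  d=-]
7: R B0 -> L0 miss  d=-]
8: R B0 -> L0 hit  d=-]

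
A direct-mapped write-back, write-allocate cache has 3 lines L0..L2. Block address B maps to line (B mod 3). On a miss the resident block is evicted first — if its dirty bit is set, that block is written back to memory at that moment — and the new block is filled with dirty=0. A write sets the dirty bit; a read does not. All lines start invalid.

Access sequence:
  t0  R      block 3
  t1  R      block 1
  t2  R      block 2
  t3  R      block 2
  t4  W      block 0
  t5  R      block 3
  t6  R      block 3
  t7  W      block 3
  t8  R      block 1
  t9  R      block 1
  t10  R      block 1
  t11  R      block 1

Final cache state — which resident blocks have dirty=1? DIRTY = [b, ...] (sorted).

DIRTY = [3]

0: R B3 → L0 miss [-]
1: R B1 → L1 miss [-]
2: R B2 → L2 miss [-]
3: R B2 → L2 hit [-]
4: W B0 → L0 miss [D]
5: R B3 → L0 miss wb→B0 [-]
6: R B3 → L0 hit [-]
7: W B3 → L0 hit [D]
8: R B1 → L1 hit [-]
9: R B1 → L1 hit [-]
10: R B1 → L1 hit [-]
11: R B1 → L1 hit [-]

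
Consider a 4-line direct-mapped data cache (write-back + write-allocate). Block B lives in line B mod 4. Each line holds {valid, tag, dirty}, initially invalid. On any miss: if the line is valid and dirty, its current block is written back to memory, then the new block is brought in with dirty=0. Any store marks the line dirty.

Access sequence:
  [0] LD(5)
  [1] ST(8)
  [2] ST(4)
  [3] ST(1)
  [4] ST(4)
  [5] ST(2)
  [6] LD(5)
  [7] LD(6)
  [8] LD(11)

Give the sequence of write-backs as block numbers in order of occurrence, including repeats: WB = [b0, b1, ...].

0: R B5 -> L1 miss  d=-]
1: W B8 -> L0 miss  d=D]
2: W B4 -> L0 miss wb->B8  d=D]
3: W B1 -> L1 miss  d=D]
4: W B4 -> L0 hit  d=D]
5: W B2 -> L2 miss  d=D]
6: R B5 -> L1 miss wb->B1  d=-]
7: R B6 -> L2 miss wb->B2  d=-]
8: R B11 -> L3 miss  d=-]

WB = [8, 1, 2]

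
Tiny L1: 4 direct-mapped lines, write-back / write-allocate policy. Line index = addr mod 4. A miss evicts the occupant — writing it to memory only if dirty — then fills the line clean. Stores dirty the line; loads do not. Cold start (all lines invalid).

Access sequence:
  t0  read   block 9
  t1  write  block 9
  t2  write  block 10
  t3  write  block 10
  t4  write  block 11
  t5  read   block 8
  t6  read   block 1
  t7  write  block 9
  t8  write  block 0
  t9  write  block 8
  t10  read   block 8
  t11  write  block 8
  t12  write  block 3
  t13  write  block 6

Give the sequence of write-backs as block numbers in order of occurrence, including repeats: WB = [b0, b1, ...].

  0 | R B9 → L1 miss [-]
  1 | W B9 → L1 hit [D]
  2 | W B10 → L2 miss [D]
  3 | W B10 → L2 hit [D]
  4 | W B11 → L3 miss [D]
  5 | R B8 → L0 miss [-]
  6 | R B1 → L1 miss wb→B9 [-]
  7 | W B9 → L1 miss [D]
  8 | W B0 → L0 miss [D]
  9 | W B8 → L0 miss wb→B0 [D]
  10 | R B8 → L0 hit [D]
  11 | W B8 → L0 hit [D]
  12 | W B3 → L3 miss wb→B11 [D]
  13 | W B6 → L2 miss wb→B10 [D]

WB = [9, 0, 11, 10]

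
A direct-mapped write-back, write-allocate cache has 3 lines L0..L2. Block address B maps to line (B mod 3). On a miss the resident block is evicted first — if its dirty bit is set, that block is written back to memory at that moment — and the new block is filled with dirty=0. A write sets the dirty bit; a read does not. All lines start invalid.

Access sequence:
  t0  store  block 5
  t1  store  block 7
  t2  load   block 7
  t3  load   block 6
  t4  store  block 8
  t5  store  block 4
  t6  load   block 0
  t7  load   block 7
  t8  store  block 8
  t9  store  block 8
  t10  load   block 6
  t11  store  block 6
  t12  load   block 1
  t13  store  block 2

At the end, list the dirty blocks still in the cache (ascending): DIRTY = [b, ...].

  0 | W B5 → L2 miss [D]
  1 | W B7 → L1 miss [D]
  2 | R B7 → L1 hit [D]
  3 | R B6 → L0 miss [-]
  4 | W B8 → L2 miss wb→B5 [D]
  5 | W B4 → L1 miss wb→B7 [D]
  6 | R B0 → L0 miss [-]
  7 | R B7 → L1 miss wb→B4 [-]
  8 | W B8 → L2 hit [D]
  9 | W B8 → L2 hit [D]
  10 | R B6 → L0 miss [-]
  11 | W B6 → L0 hit [D]
  12 | R B1 → L1 miss [-]
  13 | W B2 → L2 miss wb→B8 [D]

DIRTY = [2, 6]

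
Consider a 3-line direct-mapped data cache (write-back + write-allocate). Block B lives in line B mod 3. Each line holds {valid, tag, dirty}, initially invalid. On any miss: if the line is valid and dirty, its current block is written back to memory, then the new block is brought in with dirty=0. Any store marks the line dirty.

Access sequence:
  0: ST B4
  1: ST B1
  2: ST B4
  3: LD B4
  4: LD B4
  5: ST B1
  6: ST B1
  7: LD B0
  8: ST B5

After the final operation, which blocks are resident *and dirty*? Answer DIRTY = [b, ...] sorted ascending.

DIRTY = [1, 5]

  0 | W B4 → L1 miss [D]
  1 | W B1 → L1 miss wb→B4 [D]
  2 | W B4 → L1 miss wb→B1 [D]
  3 | R B4 → L1 hit [D]
  4 | R B4 → L1 hit [D]
  5 | W B1 → L1 miss wb→B4 [D]
  6 | W B1 → L1 hit [D]
  7 | R B0 → L0 miss [-]
  8 | W B5 → L2 miss [D]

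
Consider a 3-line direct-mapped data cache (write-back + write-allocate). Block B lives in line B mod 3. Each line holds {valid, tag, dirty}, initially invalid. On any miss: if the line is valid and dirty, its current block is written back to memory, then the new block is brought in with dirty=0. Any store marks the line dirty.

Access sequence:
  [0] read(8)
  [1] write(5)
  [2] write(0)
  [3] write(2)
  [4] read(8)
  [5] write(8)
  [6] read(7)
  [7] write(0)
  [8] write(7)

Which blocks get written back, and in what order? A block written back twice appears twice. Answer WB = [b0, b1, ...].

0: R B8 -> L2 miss  d=-]
1: W B5 -> L2 miss  d=D]
2: W B0 -> L0 miss  d=D]
3: W B2 -> L2 miss wb->B5  d=D]
4: R B8 -> L2 miss wb->B2  d=-]
5: W B8 -> L2 hit  d=D]
6: R B7 -> L1 miss  d=-]
7: W B0 -> L0 hit  d=D]
8: W B7 -> L1 hit  d=D]

WB = [5, 2]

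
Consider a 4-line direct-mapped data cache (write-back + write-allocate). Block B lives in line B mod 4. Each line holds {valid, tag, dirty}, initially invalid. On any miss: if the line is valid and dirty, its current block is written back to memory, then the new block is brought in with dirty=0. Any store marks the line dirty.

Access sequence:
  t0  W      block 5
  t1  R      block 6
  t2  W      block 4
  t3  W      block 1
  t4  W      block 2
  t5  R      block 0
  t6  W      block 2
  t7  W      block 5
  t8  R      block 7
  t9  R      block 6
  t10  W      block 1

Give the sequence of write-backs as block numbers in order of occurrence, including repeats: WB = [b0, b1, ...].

0: W B5 → L1 miss [D]
1: R B6 → L2 miss [-]
2: W B4 → L0 miss [D]
3: W B1 → L1 miss wb→B5 [D]
4: W B2 → L2 miss [D]
5: R B0 → L0 miss wb→B4 [-]
6: W B2 → L2 hit [D]
7: W B5 → L1 miss wb→B1 [D]
8: R B7 → L3 miss [-]
9: R B6 → L2 miss wb→B2 [-]
10: W B1 → L1 miss wb→B5 [D]

WB = [5, 4, 1, 2, 5]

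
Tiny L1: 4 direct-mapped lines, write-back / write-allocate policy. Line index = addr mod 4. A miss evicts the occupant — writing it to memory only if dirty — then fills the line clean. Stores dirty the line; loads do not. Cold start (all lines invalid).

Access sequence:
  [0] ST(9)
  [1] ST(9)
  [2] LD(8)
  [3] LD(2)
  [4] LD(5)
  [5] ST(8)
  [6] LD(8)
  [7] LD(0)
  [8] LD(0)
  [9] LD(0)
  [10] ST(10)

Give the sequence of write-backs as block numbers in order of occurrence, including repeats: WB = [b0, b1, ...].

  0 | W B9 → L1 miss [D]
  1 | W B9 → L1 hit [D]
  2 | R B8 → L0 miss [-]
  3 | R B2 → L2 miss [-]
  4 | R B5 → L1 miss wb→B9 [-]
  5 | W B8 → L0 hit [D]
  6 | R B8 → L0 hit [D]
  7 | R B0 → L0 miss wb→B8 [-]
  8 | R B0 → L0 hit [-]
  9 | R B0 → L0 hit [-]
  10 | W B10 → L2 miss [D]

WB = [9, 8]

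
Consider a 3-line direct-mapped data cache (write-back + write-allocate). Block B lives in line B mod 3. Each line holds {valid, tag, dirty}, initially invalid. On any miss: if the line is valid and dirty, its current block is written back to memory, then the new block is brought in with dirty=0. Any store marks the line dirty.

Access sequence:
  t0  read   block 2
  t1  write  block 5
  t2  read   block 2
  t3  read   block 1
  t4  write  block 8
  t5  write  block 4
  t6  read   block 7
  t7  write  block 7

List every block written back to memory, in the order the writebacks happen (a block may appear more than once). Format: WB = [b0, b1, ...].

0: R B2 → L2 miss [-]
1: W B5 → L2 miss [D]
2: R B2 → L2 miss wb→B5 [-]
3: R B1 → L1 miss [-]
4: W B8 → L2 miss [D]
5: W B4 → L1 miss [D]
6: R B7 → L1 miss wb→B4 [-]
7: W B7 → L1 hit [D]

WB = [5, 4]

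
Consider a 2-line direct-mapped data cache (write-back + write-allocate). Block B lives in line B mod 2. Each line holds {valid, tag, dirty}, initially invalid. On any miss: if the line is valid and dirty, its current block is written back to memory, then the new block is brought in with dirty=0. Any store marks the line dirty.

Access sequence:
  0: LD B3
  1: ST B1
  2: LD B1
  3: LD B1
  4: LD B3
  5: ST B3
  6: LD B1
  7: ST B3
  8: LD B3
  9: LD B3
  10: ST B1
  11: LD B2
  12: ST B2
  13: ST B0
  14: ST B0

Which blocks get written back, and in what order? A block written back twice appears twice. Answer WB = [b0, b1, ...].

  0 | R B3 → L1 miss [-]
  1 | W B1 → L1 miss [D]
  2 | R B1 → L1 hit [D]
  3 | R B1 → L1 hit [D]
  4 | R B3 → L1 miss wb→B1 [-]
  5 | W B3 → L1 hit [D]
  6 | R B1 → L1 miss wb→B3 [-]
  7 | W B3 → L1 miss [D]
  8 | R B3 → L1 hit [D]
  9 | R B3 → L1 hit [D]
  10 | W B1 → L1 miss wb→B3 [D]
  11 | R B2 → L0 miss [-]
  12 | W B2 → L0 hit [D]
  13 | W B0 → L0 miss wb→B2 [D]
  14 | W B0 → L0 hit [D]

WB = [1, 3, 3, 2]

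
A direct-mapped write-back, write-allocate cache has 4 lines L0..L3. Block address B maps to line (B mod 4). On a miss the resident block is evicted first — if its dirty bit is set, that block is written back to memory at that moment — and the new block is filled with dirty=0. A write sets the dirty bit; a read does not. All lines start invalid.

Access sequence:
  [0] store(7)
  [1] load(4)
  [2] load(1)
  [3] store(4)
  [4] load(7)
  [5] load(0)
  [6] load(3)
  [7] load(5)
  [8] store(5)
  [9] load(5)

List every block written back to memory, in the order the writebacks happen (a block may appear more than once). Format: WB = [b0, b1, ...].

WB = [4, 7]

0: W B7 → L3 miss [D]
1: R B4 → L0 miss [-]
2: R B1 → L1 miss [-]
3: W B4 → L0 hit [D]
4: R B7 → L3 hit [D]
5: R B0 → L0 miss wb→B4 [-]
6: R B3 → L3 miss wb→B7 [-]
7: R B5 → L1 miss [-]
8: W B5 → L1 hit [D]
9: R B5 → L1 hit [D]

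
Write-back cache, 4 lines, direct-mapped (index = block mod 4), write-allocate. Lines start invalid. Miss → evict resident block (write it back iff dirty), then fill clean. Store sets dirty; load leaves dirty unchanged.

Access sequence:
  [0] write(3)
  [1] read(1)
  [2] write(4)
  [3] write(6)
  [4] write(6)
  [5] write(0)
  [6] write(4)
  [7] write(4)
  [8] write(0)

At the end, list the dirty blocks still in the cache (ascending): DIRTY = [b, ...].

DIRTY = [0, 3, 6]

  0 | W B3 → L3 miss [D]
  1 | R B1 → L1 miss [-]
  2 | W B4 → L0 miss [D]
  3 | W B6 → L2 miss [D]
  4 | W B6 → L2 hit [D]
  5 | W B0 → L0 miss wb→B4 [D]
  6 | W B4 → L0 miss wb→B0 [D]
  7 | W B4 → L0 hit [D]
  8 | W B0 → L0 miss wb→B4 [D]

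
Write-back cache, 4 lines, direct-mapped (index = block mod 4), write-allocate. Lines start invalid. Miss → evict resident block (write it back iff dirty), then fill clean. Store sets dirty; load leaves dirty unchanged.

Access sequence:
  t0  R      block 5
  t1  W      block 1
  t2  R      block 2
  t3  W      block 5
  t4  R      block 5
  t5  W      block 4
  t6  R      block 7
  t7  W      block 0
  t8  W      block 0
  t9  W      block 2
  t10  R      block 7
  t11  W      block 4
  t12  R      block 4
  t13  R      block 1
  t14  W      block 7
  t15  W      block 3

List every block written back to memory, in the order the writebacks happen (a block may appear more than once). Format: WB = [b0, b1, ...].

0: R B5 → L1 miss [-]
1: W B1 → L1 miss [D]
2: R B2 → L2 miss [-]
3: W B5 → L1 miss wb→B1 [D]
4: R B5 → L1 hit [D]
5: W B4 → L0 miss [D]
6: R B7 → L3 miss [-]
7: W B0 → L0 miss wb→B4 [D]
8: W B0 → L0 hit [D]
9: W B2 → L2 hit [D]
10: R B7 → L3 hit [-]
11: W B4 → L0 miss wb→B0 [D]
12: R B4 → L0 hit [D]
13: R B1 → L1 miss wb→B5 [-]
14: W B7 → L3 hit [D]
15: W B3 → L3 miss wb→B7 [D]

WB = [1, 4, 0, 5, 7]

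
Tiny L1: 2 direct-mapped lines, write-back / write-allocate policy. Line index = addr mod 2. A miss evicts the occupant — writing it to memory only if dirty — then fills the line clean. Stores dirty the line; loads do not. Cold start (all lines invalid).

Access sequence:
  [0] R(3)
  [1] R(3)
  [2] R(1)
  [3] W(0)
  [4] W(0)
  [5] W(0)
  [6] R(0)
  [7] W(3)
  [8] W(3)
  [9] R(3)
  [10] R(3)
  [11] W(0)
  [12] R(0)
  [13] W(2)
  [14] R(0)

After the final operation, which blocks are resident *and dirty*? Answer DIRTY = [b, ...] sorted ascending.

0: R B3 → L1 miss [-]
1: R B3 → L1 hit [-]
2: R B1 → L1 miss [-]
3: W B0 → L0 miss [D]
4: W B0 → L0 hit [D]
5: W B0 → L0 hit [D]
6: R B0 → L0 hit [D]
7: W B3 → L1 miss [D]
8: W B3 → L1 hit [D]
9: R B3 → L1 hit [D]
10: R B3 → L1 hit [D]
11: W B0 → L0 hit [D]
12: R B0 → L0 hit [D]
13: W B2 → L0 miss wb→B0 [D]
14: R B0 → L0 miss wb→B2 [-]

DIRTY = [3]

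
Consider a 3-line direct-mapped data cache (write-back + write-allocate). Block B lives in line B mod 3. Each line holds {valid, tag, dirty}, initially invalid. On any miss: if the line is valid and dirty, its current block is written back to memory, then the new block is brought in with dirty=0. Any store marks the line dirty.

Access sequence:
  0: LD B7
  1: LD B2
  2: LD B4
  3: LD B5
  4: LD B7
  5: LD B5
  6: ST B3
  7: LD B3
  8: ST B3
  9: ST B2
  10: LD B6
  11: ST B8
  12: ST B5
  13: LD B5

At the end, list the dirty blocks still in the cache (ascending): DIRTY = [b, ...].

  0 | R B7 → L1 miss [-]
  1 | R B2 → L2 miss [-]
  2 | R B4 → L1 miss [-]
  3 | R B5 → L2 miss [-]
  4 | R B7 → L1 miss [-]
  5 | R B5 → L2 hit [-]
  6 | W B3 → L0 miss [D]
  7 | R B3 → L0 hit [D]
  8 | W B3 → L0 hit [D]
  9 | W B2 → L2 miss [D]
  10 | R B6 → L0 miss wb→B3 [-]
  11 | W B8 → L2 miss wb→B2 [D]
  12 | W B5 → L2 miss wb→B8 [D]
  13 | R B5 → L2 hit [D]

DIRTY = [5]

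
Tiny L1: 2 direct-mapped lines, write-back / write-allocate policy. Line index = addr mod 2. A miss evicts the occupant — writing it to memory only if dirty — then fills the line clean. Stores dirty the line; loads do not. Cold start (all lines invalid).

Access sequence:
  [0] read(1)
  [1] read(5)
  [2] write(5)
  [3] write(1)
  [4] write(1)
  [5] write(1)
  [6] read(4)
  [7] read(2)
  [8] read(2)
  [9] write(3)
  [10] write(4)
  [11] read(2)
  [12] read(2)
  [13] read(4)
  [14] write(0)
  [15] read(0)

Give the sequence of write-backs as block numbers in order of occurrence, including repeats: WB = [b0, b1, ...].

WB = [5, 1, 4]

0: R B1 -> L1 miss  d=-]
1: R B5 -> L1 miss  d=-]
2: W B5 -> L1 hit  d=D]
3: W B1 -> L1 miss wb->B5  d=D]
4: W B1 -> L1 hit  d=D]
5: W B1 -> L1 hit  d=D]
6: R B4 -> L0 miss  d=-]
7: R B2 -> L0 miss  d=-]
8: R B2 -> L0 hit  d=-]
9: W B3 -> L1 miss wb->B1  d=D]
10: W B4 -> L0 miss  d=D]
11: R B2 -> L0 miss wb->B4  d=-]
12: R B2 -> L0 hit  d=-]
13: R B4 -> L0 miss  d=-]
14: W B0 -> L0 miss  d=D]
15: R B0 -> L0 hit  d=D]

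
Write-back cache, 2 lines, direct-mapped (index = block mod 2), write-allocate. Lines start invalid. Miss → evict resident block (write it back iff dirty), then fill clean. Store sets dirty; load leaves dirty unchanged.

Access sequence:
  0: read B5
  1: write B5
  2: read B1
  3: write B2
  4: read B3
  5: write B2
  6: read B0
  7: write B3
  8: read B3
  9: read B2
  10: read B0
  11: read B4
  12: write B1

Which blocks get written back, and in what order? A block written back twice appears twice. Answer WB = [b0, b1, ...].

WB = [5, 2, 3]

0: R B5 → L1 miss [-]
1: W B5 → L1 hit [D]
2: R B1 → L1 miss wb→B5 [-]
3: W B2 → L0 miss [D]
4: R B3 → L1 miss [-]
5: W B2 → L0 hit [D]
6: R B0 → L0 miss wb→B2 [-]
7: W B3 → L1 hit [D]
8: R B3 → L1 hit [D]
9: R B2 → L0 miss [-]
10: R B0 → L0 miss [-]
11: R B4 → L0 miss [-]
12: W B1 → L1 miss wb→B3 [D]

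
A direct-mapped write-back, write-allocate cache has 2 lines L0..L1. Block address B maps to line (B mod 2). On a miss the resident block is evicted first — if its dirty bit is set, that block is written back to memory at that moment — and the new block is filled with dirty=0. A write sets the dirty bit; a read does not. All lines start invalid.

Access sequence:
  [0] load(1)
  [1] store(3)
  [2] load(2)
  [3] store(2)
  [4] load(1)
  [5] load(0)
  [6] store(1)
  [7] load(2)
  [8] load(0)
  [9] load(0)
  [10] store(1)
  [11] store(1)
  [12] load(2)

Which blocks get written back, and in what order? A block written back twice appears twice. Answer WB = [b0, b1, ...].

WB = [3, 2]

0: R B1 -> L1 miss  d=-]
1: W B3 -> L1 miss  d=D]
2: R B2 -> L0 miss  d=-]
3: W B2 -> L0 hit  d=D]
4: R B1 -> L1 miss wb->B3  d=-]
5: R B0 -> L0 miss wb->B2  d=-]
6: W B1 -> L1 hit  d=D]
7: R B2 -> L0 miss  d=-]
8: R B0 -> L0 miss  d=-]
9: R B0 -> L0 hit  d=-]
10: W B1 -> L1 hit  d=D]
11: W B1 -> L1 hit  d=D]
12: R B2 -> L0 miss  d=-]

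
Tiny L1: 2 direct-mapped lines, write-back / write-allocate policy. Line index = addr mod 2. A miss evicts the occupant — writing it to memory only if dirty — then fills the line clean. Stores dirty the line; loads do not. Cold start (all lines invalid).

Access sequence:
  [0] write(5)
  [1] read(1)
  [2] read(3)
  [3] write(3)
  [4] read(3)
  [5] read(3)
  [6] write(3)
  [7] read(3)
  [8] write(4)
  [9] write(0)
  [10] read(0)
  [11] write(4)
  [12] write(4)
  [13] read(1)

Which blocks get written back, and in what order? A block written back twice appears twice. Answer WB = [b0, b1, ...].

  0 | W B5 → L1 miss [D]
  1 | R B1 → L1 miss wb→B5 [-]
  2 | R B3 → L1 miss [-]
  3 | W B3 → L1 hit [D]
  4 | R B3 → L1 hit [D]
  5 | R B3 → L1 hit [D]
  6 | W B3 → L1 hit [D]
  7 | R B3 → L1 hit [D]
  8 | W B4 → L0 miss [D]
  9 | W B0 → L0 miss wb→B4 [D]
  10 | R B0 → L0 hit [D]
  11 | W B4 → L0 miss wb→B0 [D]
  12 | W B4 → L0 hit [D]
  13 | R B1 → L1 miss wb→B3 [-]

WB = [5, 4, 0, 3]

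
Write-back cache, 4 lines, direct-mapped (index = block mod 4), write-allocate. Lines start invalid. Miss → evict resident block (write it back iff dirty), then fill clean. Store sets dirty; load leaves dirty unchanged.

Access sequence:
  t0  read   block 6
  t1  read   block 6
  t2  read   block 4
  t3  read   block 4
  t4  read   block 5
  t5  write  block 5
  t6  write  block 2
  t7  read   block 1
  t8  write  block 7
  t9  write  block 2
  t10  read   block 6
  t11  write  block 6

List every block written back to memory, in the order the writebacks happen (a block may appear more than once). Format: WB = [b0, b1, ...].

WB = [5, 2]

0: R B6 → L2 miss [-]
1: R B6 → L2 hit [-]
2: R B4 → L0 miss [-]
3: R B4 → L0 hit [-]
4: R B5 → L1 miss [-]
5: W B5 → L1 hit [D]
6: W B2 → L2 miss [D]
7: R B1 → L1 miss wb→B5 [-]
8: W B7 → L3 miss [D]
9: W B2 → L2 hit [D]
10: R B6 → L2 miss wb→B2 [-]
11: W B6 → L2 hit [D]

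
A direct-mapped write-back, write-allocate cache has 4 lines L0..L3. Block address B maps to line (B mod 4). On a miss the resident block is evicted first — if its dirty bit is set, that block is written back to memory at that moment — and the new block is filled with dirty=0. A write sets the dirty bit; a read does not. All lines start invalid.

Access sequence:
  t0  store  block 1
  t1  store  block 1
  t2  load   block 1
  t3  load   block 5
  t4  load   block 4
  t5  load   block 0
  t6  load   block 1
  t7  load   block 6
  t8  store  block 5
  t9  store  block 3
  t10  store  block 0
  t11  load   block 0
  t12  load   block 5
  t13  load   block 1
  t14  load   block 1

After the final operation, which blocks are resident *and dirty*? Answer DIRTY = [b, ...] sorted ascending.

DIRTY = [0, 3]

0: W B1 -> L1 miss  d=D]
1: W B1 -> L1 hit  d=D]
2: R B1 -> L1 hit  d=D]
3: R B5 -> L1 miss wb->B1  d=-]
4: R B4 -> L0 miss  d=-]
5: R B0 -> L0 miss  d=-]
6: R B1 -> L1 miss  d=-]
7: R B6 -> L2 miss  d=-]
8: W B5 -> L1 miss  d=D]
9: W B3 -> L3 miss  d=D]
10: W B0 -> L0 hit  d=D]
11: R B0 -> L0 hit  d=D]
12: R B5 -> L1 hit  d=D]
13: R B1 -> L1 miss wb->B5  d=-]
14: R B1 -> L1 hit  d=-]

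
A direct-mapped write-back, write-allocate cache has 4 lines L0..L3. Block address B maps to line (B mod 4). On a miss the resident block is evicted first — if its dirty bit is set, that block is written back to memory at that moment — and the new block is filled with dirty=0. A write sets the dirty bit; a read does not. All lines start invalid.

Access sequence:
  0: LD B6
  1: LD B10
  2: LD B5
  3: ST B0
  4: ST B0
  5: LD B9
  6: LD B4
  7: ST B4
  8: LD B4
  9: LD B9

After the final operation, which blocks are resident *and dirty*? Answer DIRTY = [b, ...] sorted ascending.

DIRTY = [4]

0: R B6 -> L2 miss  d=-]
1: R B10 -> L2 miss  d=-]
2: R B5 -> L1 miss  d=-]
3: W B0 -> L0 miss  d=D]
4: W B0 -> L0 hit  d=D]
5: R B9 -> L1 miss  d=-]
6: R B4 -> L0 miss wb->B0  d=-]
7: W B4 -> L0 hit  d=D]
8: R B4 -> L0 hit  d=D]
9: R B9 -> L1 hit  d=-]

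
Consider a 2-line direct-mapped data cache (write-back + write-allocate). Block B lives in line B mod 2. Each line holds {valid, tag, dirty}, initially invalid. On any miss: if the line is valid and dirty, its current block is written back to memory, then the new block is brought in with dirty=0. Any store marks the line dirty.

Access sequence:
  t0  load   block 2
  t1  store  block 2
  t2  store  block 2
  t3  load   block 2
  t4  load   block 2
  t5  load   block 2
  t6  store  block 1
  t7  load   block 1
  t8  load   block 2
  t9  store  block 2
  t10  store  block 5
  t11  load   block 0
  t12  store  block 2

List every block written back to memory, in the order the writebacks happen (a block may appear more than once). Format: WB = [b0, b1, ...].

WB = [1, 2]

0: R B2 → L0 miss [-]
1: W B2 → L0 hit [D]
2: W B2 → L0 hit [D]
3: R B2 → L0 hit [D]
4: R B2 → L0 hit [D]
5: R B2 → L0 hit [D]
6: W B1 → L1 miss [D]
7: R B1 → L1 hit [D]
8: R B2 → L0 hit [D]
9: W B2 → L0 hit [D]
10: W B5 → L1 miss wb→B1 [D]
11: R B0 → L0 miss wb→B2 [-]
12: W B2 → L0 miss [D]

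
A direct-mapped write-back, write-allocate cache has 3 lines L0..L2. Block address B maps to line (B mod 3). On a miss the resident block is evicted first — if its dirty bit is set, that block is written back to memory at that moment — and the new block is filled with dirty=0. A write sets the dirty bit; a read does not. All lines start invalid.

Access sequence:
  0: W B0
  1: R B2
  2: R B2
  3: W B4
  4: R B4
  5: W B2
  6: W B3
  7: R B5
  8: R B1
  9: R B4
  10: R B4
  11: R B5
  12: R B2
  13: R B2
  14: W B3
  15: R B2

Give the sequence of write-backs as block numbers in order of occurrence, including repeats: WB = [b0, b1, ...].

WB = [0, 2, 4]

  0 | W B0 → L0 miss [D]
  1 | R B2 → L2 miss [-]
  2 | R B2 → L2 hit [-]
  3 | W B4 → L1 miss [D]
  4 | R B4 → L1 hit [D]
  5 | W B2 → L2 hit [D]
  6 | W B3 → L0 miss wb→B0 [D]
  7 | R B5 → L2 miss wb→B2 [-]
  8 | R B1 → L1 miss wb→B4 [-]
  9 | R B4 → L1 miss [-]
  10 | R B4 → L1 hit [-]
  11 | R B5 → L2 hit [-]
  12 | R B2 → L2 miss [-]
  13 | R B2 → L2 hit [-]
  14 | W B3 → L0 hit [D]
  15 | R B2 → L2 hit [-]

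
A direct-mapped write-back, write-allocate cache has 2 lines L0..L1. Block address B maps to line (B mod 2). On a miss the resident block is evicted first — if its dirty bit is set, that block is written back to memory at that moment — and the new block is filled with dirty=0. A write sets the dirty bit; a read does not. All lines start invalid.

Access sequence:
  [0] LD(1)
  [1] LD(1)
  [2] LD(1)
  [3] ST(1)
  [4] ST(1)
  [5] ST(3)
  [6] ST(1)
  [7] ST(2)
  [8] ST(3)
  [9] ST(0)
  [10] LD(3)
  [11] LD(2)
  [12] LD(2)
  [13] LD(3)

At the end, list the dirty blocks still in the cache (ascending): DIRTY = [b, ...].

0: R B1 -> L1 miss  d=-]
1: R B1 -> L1 hit  d=-]
2: R B1 -> L1 hit  d=-]
3: W B1 -> L1 hit  d=D]
4: W B1 -> L1 hit  d=D]
5: W B3 -> L1 miss wb->B1  d=D]
6: W B1 -> L1 miss wb->B3  d=D]
7: W B2 -> L0 miss  d=D]
8: W B3 -> L1 miss wb->B1  d=D]
9: W B0 -> L0 miss wb->B2  d=D]
10: R B3 -> L1 hit  d=D]
11: R B2 -> L0 miss wb->B0  d=-]
12: R B2 -> L0 hit  d=-]
13: R B3 -> L1 hit  d=D]

DIRTY = [3]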